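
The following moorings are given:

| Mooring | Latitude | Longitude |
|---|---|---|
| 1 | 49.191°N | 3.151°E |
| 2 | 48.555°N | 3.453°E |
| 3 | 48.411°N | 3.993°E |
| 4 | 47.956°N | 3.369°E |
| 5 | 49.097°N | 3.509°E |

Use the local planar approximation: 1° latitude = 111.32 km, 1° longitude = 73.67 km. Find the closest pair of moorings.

1 and 5

Pairwise distances:
1–5: 28.374 km
2–3: 42.890 km
2–5: 60.476 km
2–4: 66.967 km
3–4: 68.401 km
1–2: 74.213 km
3–5: 84.280 km
1–3: 106.710 km
4–5: 127.434 km
1–4: 138.415 km
Closest pair: 1–5 at 28.374 km.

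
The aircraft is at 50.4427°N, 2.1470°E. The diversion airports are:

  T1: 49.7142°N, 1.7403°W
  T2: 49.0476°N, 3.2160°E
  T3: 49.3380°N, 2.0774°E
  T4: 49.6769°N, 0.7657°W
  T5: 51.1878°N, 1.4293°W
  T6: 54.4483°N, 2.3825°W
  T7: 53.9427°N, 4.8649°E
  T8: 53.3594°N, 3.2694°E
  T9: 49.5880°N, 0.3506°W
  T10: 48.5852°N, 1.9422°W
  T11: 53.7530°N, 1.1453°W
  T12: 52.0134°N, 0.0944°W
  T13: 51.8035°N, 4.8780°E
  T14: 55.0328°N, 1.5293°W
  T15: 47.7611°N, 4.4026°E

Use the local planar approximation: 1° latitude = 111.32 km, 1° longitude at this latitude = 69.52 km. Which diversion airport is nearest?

Distances from 50.4427°N, 2.1470°E:
T1: √((-0.7285·111.32)² + (-3.8873·69.52)²) = √(6576.661775 + 73032.411912) = 282.1508 km
T2: √((-1.3951·111.32)² + (1.0690·69.52)²) = √(24118.876446 + 5522.998653) = 172.1682 km
T3: √((-1.1047·111.32)² + (-0.0696·69.52)²) = √(15122.900799 + 23.411973) = 123.0704 km
T4: √((-0.7658·111.32)² + (-2.9127·69.52)²) = √(7267.367449 + 41002.566203) = 219.7042 km
T5: √((0.7451·111.32)² + (-3.5763·69.52)²) = √(6879.795389 + 61814.080341) = 262.0952 km
T6: √((4.0056·111.32)² + (-4.5295·69.52)²) = √(198829.834997 + 99156.241116) = 545.8810 km
T7: √((3.5000·111.32)² + (2.7179·69.52)²) = √(151803.744400 + 35701.500886) = 433.0188 km
T8: √((2.9167·111.32)² + (1.1224·69.52)²) = √(105421.676541 + 6088.563543) = 333.9315 km
T9: √((-0.8547·111.32)² + (-2.4976·69.52)²) = √(9052.609844 + 30148.471473) = 197.9926 km
T10: √((-1.8575·111.32)² + (-4.0892·69.52)²) = √(42756.686374 + 80815.791576) = 351.5288 km
T11: √((3.3103·111.32)² + (-3.2923·69.52)²) = √(135794.163259 + 52386.373001) = 433.7978 km
T12: √((1.5707·111.32)² + (-2.2414·69.52)²) = √(30572.635803 + 24280.535574) = 234.2075 km
T13: √((1.3608·111.32)² + (2.7310·69.52)²) = √(22947.479816 + 36046.485447) = 242.8867 km
T14: √((4.5901·111.32)² + (-3.6763·69.52)²) = √(261090.271408 + 65319.283969) = 571.3226 km
T15: √((-2.6816·111.32)² + (2.2556·69.52)²) = √(89111.630311 + 24589.160330) = 337.1955 km
Minimum: T3 at 123.0704 km.

T3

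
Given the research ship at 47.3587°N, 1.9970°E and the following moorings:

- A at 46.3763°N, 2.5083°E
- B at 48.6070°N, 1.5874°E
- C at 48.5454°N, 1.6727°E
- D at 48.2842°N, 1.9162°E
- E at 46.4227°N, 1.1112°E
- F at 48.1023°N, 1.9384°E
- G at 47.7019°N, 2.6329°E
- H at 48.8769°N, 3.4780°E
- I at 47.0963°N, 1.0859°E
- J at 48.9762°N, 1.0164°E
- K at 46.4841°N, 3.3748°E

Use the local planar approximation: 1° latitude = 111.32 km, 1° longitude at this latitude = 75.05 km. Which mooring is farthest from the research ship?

Distances from 47.3587°N, 1.9970°E:
A: √((-0.9824·111.32)² + (0.5113·75.05)²) = √(11959.777578 + 1472.492117) = 115.8977 km
B: √((1.2483·111.32)² + (-0.4096·75.05)²) = √(19310.091708 + 944.977111) = 142.3203 km
C: √((1.1867·111.32)² + (-0.3243·75.05)²) = √(17451.319917 + 592.373048) = 134.3268 km
D: √((0.9255·111.32)² + (-0.0808·75.05)²) = √(10614.492671 + 36.772581) = 103.2050 km
E: √((-0.9360·111.32)² + (-0.8858·75.05)²) = √(10856.706388 + 4419.495999) = 123.5969 km
F: √((0.7436·111.32)² + (-0.0586·75.05)²) = √(6852.123115 + 19.341788) = 82.8943 km
G: √((0.3432·111.32)² + (0.6359·75.05)²) = √(1459.623859 + 2277.608333) = 61.1329 km
H: √((1.5182·111.32)² + (1.4810·75.05)²) = √(28563.036148 + 12354.111316) = 202.2799 km
I: √((-0.2624·111.32)² + (-0.9111·75.05)²) = √(853.245599 + 4675.558406) = 74.3559 km
J: √((1.6175·111.32)² + (-0.9806·75.05)²) = √(32421.639612 + 5416.081252) = 194.5192 km
K: √((-0.8746·111.32)² + (1.3778·75.05)²) = √(9479.061508 + 10692.364467) = 142.0261 km
Maximum: H at 202.2799 km.

H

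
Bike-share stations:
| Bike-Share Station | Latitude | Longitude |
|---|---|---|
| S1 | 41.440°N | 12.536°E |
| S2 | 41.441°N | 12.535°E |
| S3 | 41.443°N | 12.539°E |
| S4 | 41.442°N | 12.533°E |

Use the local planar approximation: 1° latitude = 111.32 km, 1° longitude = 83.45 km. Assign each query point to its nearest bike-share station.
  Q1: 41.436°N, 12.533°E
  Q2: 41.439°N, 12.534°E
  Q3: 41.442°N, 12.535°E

Q1 at 41.436°N, 12.533°E:
  S1: √((0.004·111.32)² + (0.003·83.45)²) = √(0.19827428 + 0.06267512) = 0.510832 km
  S2: √((0.005·111.32)² + (0.002·83.45)²) = √(0.30980356 + 0.02785561) = 0.581084 km
  S3: √((0.007·111.32)² + (0.006·83.45)²) = √(0.60721498 + 0.25070049) = 0.926237 km
  S4: √((0.006·111.32)² + (0.000·83.45)²) = √(0.44611713 + 0.00000000) = 0.667920 km
  → nearest: S1 (0.510832 km)
Q2 at 41.439°N, 12.534°E:
  S1: √((0.001·111.32)² + (0.002·83.45)²) = √(0.01239214 + 0.02785561) = 0.200618 km
  S2: √((0.002·111.32)² + (0.001·83.45)²) = √(0.04956857 + 0.00696390) = 0.237766 km
  S3: √((0.004·111.32)² + (0.005·83.45)²) = √(0.19827428 + 0.17409756) = 0.610223 km
  S4: √((0.003·111.32)² + (-0.001·83.45)²) = √(0.11152928 + 0.00696390) = 0.344228 km
  → nearest: S1 (0.200618 km)
Q3 at 41.442°N, 12.535°E:
  S1: √((-0.002·111.32)² + (0.001·83.45)²) = √(0.04956857 + 0.00696390) = 0.237766 km
  S2: √((-0.001·111.32)² + (0.000·83.45)²) = √(0.01239214 + 0.00000000) = 0.111320 km
  S3: √((0.001·111.32)² + (0.004·83.45)²) = √(0.01239214 + 0.11142244) = 0.351873 km
  S4: √((0.000·111.32)² + (-0.002·83.45)²) = √(0.00000000 + 0.02785561) = 0.166900 km
  → nearest: S2 (0.111320 km)

Q1→S1; Q2→S1; Q3→S2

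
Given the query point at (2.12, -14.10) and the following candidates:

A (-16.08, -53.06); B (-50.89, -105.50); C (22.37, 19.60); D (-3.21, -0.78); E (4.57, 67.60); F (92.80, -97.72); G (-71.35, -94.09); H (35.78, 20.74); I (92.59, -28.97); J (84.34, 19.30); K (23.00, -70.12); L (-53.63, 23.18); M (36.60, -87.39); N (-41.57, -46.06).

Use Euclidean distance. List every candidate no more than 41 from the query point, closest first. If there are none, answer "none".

D, C

Distances from (2.12, -14.10):
A: 43.00
B: 105.66
C: 39.32
D: 14.35
E: 81.74
F: 123.35
G: 108.61
H: 48.44
I: 91.68
J: 88.75
K: 59.78
L: 67.07
M: 81.00
N: 54.13
Threshold 41: D (14.35), C (39.32) are within range.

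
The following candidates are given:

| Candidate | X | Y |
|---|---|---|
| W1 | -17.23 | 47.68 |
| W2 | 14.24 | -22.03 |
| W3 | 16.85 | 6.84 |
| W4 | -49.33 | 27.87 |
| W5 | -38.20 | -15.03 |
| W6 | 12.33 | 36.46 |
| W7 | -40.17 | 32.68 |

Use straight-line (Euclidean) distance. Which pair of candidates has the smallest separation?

W4 and W7

Pairwise distances:
W4–W7: √((9.16)² + (4.81)²) = √(83.9056 + 23.1361) = 10.35
W1–W7: √((-22.94)² + (-15.00)²) = √(526.2436 + 225.0000) = 27.41
W2–W3: √((2.61)² + (28.87)²) = √(6.8121 + 833.4769) = 28.99
W3–W6: √((-4.52)² + (29.62)²) = √(20.4304 + 877.3444) = 29.96
W1–W6: √((29.56)² + (-11.22)²) = √(873.7936 + 125.8884) = 31.62
W1–W4: √((-32.10)² + (-19.81)²) = √(1030.4100 + 392.4361) = 37.72
W4–W5: √((11.13)² + (-42.90)²) = √(123.8769 + 1840.4100) = 44.32
W5–W7: √((-1.97)² + (47.71)²) = √(3.8809 + 2276.2441) = 47.75
W6–W7: √((-52.50)² + (-3.78)²) = √(2756.2500 + 14.2884) = 52.64
W2–W5: √((-52.44)² + (7.00)²) = √(2749.9536 + 49.0000) = 52.91
W1–W3: √((34.08)² + (-40.84)²) = √(1161.4464 + 1667.9056) = 53.19
W2–W6: √((-1.91)² + (58.49)²) = √(3.6481 + 3421.0801) = 58.52
W3–W5: √((-55.05)² + (-21.87)²) = √(3030.5025 + 478.2969) = 59.24
W4–W6: √((61.66)² + (8.59)²) = √(3801.9556 + 73.7881) = 62.26
W3–W7: √((-57.02)² + (25.84)²) = √(3251.2804 + 667.7056) = 62.60
W1–W5: √((-20.97)² + (-62.71)²) = √(439.7409 + 3932.5441) = 66.12
W3–W4: √((-66.18)² + (21.03)²) = √(4379.7924 + 442.2609) = 69.44
W5–W6: √((50.53)² + (51.49)²) = √(2553.2809 + 2651.2201) = 72.14
W1–W2: √((31.47)² + (-69.71)²) = √(990.3609 + 4859.4841) = 76.48
W2–W7: √((-54.41)² + (54.71)²) = √(2960.4481 + 2993.1841) = 77.16
W2–W4: √((-63.57)² + (49.90)²) = √(4041.1449 + 2490.0100) = 80.82
Closest pair: W4–W7 at 10.35.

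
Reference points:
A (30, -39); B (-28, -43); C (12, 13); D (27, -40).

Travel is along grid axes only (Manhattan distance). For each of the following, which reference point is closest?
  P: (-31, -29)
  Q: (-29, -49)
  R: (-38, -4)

P at (-31, -29):
  A: 71
  B: 17
  C: 85
  D: 69
  → nearest: B (17)
Q at (-29, -49):
  A: 69
  B: 7
  C: 103
  D: 65
  → nearest: B (7)
R at (-38, -4):
  A: 103
  B: 49
  C: 67
  D: 101
  → nearest: B (49)

P→B; Q→B; R→B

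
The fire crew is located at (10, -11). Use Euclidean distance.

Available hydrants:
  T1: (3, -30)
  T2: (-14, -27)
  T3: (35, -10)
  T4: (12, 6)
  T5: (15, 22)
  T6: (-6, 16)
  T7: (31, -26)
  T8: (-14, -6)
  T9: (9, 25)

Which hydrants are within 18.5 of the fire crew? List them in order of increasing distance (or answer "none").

T4

Distances from (10, -11):
T1: √((-7)² + (-19)²) = √(49.000 + 361.000) = 20.2
T2: √((-24)² + (-16)²) = √(576.000 + 256.000) = 28.8
T3: √((25)² + (1)²) = √(625.000 + 1.000) = 25.0
T4: √((2)² + (17)²) = √(4.000 + 289.000) = 17.1
T5: √((5)² + (33)²) = √(25.000 + 1089.000) = 33.4
T6: √((-16)² + (27)²) = √(256.000 + 729.000) = 31.4
T7: √((21)² + (-15)²) = √(441.000 + 225.000) = 25.8
T8: √((-24)² + (5)²) = √(576.000 + 25.000) = 24.5
T9: √((-1)² + (36)²) = √(1.000 + 1296.000) = 36.0
Threshold 18.5: T4 (17.1) is within range.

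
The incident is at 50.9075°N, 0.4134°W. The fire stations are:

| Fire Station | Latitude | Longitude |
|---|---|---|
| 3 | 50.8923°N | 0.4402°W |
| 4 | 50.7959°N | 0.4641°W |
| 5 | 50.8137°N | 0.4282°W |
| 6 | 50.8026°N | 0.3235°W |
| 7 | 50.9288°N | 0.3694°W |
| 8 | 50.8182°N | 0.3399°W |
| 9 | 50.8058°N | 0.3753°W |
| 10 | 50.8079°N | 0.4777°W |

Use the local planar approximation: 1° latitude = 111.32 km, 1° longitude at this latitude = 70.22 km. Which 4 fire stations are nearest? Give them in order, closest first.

Distances from 50.9075°N, 0.4134°W:
3: 2.5307 km
4: 12.9234 km
5: 10.4934 km
6: 13.2746 km
7: 3.8947 km
8: 11.2008 km
9: 11.6331 km
10: 11.9716 km
Sorted: 3 (2.5307 km) < 7 (3.8947 km) < 5 (10.4934 km) < 8 (11.2008 km) < 9 (11.6331 km) < 10 (11.9716 km) < …

3, 7, 5, 8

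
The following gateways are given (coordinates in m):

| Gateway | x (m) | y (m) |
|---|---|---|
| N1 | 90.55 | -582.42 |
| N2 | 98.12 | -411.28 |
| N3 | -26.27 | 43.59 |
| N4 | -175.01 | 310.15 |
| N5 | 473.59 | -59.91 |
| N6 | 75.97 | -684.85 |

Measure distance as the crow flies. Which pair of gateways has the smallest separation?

Pairwise distances:
N1–N2: 171.31 m
N1–N3: 636.82 m
N1–N4: 931.24 m
N1–N5: 647.87 m
N1–N6: 103.46 m
N2–N3: 471.57 m
N2–N4: 771.40 m
N2–N5: 514.24 m
N2–N6: 274.47 m
N3–N4: 305.25 m
N3–N5: 510.46 m
N3–N6: 735.58 m
N4–N5: 746.74 m
N4–N6: 1026.17 m
N5–N6: 740.71 m
Closest pair: N1–N6 at 103.46 m.

N1 and N6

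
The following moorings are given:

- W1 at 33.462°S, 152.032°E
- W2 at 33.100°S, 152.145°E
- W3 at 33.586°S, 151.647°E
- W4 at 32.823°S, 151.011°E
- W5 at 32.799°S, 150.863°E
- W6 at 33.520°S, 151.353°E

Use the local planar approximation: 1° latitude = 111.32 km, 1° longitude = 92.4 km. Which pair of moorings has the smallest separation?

W4 and W5

Pairwise distances:
W1–W2: 41.629 km
W1–W3: 38.158 km
W1–W4: 118.153 km
W1–W5: 130.823 km
W1–W6: 63.071 km
W2–W3: 71.024 km
W2–W4: 109.225 km
W2–W5: 123.105 km
W2–W6: 86.841 km
W3–W4: 103.285 km
W3–W5: 113.680 km
W3–W6: 28.142 km
W4–W5: 13.934 km
W4–W6: 83.778 km
W5–W6: 92.151 km
Closest pair: W4–W5 at 13.934 km.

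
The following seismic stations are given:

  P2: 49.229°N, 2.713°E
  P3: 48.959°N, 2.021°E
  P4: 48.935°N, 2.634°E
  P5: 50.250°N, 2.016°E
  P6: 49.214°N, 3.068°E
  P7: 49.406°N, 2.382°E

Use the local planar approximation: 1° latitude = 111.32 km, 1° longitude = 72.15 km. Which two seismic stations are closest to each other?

P2 and P6

Pairwise distances:
P2–P3: 58.277 km
P2–P4: 33.221 km
P2–P5: 124.286 km
P2–P6: 25.668 km
P2–P7: 30.961 km
P3–P4: 44.309 km
P3–P5: 143.715 km
P3–P6: 80.699 km
P3–P7: 56.165 km
P4–P5: 153.026 km
P4–P6: 44.104 km
P4–P7: 55.495 km
P5–P6: 138.063 km
P5–P7: 97.595 km
P6–P7: 53.913 km
Closest pair: P2–P6 at 25.668 km.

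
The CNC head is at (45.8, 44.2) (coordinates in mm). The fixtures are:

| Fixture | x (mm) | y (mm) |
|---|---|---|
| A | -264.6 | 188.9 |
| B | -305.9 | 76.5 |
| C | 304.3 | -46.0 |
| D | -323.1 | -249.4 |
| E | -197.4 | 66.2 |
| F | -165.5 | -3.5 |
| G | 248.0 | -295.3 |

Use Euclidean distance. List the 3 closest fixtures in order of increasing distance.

Distances from (45.8, 44.2):
A: 342.5 mm
B: 353.2 mm
C: 273.8 mm
D: 471.5 mm
E: 244.2 mm
F: 216.6 mm
G: 395.2 mm
Sorted: F (216.6 mm) < E (244.2 mm) < C (273.8 mm) < A (342.5 mm) < B (353.2 mm) < …

F, E, C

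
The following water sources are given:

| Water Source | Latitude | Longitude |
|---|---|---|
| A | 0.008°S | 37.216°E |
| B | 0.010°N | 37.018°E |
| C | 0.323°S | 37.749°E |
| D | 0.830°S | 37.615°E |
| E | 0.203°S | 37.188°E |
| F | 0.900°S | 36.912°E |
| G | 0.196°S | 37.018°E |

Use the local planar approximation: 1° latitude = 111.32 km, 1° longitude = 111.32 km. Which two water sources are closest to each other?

Pairwise distances:
E–G: 18.940 km
A–E: 21.930 km
A–B: 22.132 km
B–G: 22.932 km
B–E: 30.337 km
A–G: 30.394 km
C–D: 58.377 km
C–E: 63.863 km
A–C: 68.921 km
D–F: 78.645 km
F–G: 79.253 km
C–G: 82.594 km
E–F: 83.452 km
D–E: 84.446 km
B–C: 89.421 km
D–G: 96.942 km
A–D: 101.715 km
B–F: 101.986 km
A–F: 104.906 km
C–F: 113.169 km
B–D: 114.720 km
Closest pair: E–G at 18.940 km.

E and G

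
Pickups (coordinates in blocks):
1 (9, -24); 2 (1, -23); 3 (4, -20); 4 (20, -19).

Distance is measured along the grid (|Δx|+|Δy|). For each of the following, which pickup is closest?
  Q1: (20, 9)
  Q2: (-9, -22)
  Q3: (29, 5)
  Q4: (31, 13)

Q1 at (20, 9):
  1: |-11| + |-33| = 11 + 33 = 44 blocks
  2: |-19| + |-32| = 19 + 32 = 51 blocks
  3: |-16| + |-29| = 16 + 29 = 45 blocks
  4: |0| + |-28| = 0 + 28 = 28 blocks
  → nearest: 4 (28 blocks)
Q2 at (-9, -22):
  1: |18| + |-2| = 18 + 2 = 20 blocks
  2: |10| + |-1| = 10 + 1 = 11 blocks
  3: |13| + |2| = 13 + 2 = 15 blocks
  4: |29| + |3| = 29 + 3 = 32 blocks
  → nearest: 2 (11 blocks)
Q3 at (29, 5):
  1: |-20| + |-29| = 20 + 29 = 49 blocks
  2: |-28| + |-28| = 28 + 28 = 56 blocks
  3: |-25| + |-25| = 25 + 25 = 50 blocks
  4: |-9| + |-24| = 9 + 24 = 33 blocks
  → nearest: 4 (33 blocks)
Q4 at (31, 13):
  1: |-22| + |-37| = 22 + 37 = 59 blocks
  2: |-30| + |-36| = 30 + 36 = 66 blocks
  3: |-27| + |-33| = 27 + 33 = 60 blocks
  4: |-11| + |-32| = 11 + 32 = 43 blocks
  → nearest: 4 (43 blocks)

Q1→4; Q2→2; Q3→4; Q4→4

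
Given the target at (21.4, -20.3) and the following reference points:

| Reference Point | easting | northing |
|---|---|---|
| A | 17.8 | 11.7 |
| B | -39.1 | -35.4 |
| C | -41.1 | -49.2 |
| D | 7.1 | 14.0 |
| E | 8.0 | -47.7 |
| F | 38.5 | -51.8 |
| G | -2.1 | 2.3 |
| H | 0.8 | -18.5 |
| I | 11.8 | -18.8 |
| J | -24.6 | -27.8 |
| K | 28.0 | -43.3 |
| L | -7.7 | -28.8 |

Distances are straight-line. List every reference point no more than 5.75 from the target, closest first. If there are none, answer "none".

Distances from (21.4, -20.3):
A: √((-3.6)² + (32.0)²) = √(12.960 + 1024.000) = 32.2
B: √((-60.5)² + (-15.1)²) = √(3660.250 + 228.010) = 62.4
C: √((-62.5)² + (-28.9)²) = √(3906.250 + 835.210) = 68.9
D: √((-14.3)² + (34.3)²) = √(204.490 + 1176.490) = 37.2
E: √((-13.4)² + (-27.4)²) = √(179.560 + 750.760) = 30.5
F: √((17.1)² + (-31.5)²) = √(292.410 + 992.250) = 35.8
G: √((-23.5)² + (22.6)²) = √(552.250 + 510.760) = 32.6
H: √((-20.6)² + (1.8)²) = √(424.360 + 3.240) = 20.7
I: √((-9.6)² + (1.5)²) = √(92.160 + 2.250) = 9.7
J: √((-46.0)² + (-7.5)²) = √(2116.000 + 56.250) = 46.6
K: √((6.6)² + (-23.0)²) = √(43.560 + 529.000) = 23.9
L: √((-29.1)² + (-8.5)²) = √(846.810 + 72.250) = 30.3
Threshold 5.75: none within range.

none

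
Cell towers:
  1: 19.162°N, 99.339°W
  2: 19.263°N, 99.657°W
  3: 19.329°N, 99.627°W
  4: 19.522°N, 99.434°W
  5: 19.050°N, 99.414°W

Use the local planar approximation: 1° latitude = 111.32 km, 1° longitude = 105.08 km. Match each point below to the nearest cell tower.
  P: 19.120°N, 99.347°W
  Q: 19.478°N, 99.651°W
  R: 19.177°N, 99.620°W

P at 19.120°N, 99.347°W:
  1: 4.750 km
  2: 36.256 km
  3: 37.510 km
  4: 45.675 km
  5: 10.502 km
  → nearest: 1 (4.750 km)
Q at 19.478°N, 99.651°W:
  1: 48.086 km
  2: 23.942 km
  3: 16.777 km
  4: 23.322 km
  5: 53.761 km
  → nearest: 3 (16.777 km)
R at 19.177°N, 99.620°W:
  1: 29.575 km
  2: 10.333 km
  3: 16.937 km
  4: 43.093 km
  5: 25.854 km
  → nearest: 2 (10.333 km)

P→1; Q→3; R→2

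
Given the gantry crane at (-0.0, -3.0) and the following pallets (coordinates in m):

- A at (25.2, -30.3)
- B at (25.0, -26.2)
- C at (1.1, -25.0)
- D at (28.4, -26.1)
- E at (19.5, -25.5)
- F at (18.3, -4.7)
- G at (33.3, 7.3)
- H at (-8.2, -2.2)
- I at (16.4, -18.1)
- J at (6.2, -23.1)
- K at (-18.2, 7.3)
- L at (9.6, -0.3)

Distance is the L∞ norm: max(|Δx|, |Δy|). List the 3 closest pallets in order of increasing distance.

H, L, I

Distances from (-0.0, -3.0):
A: max(|25.2|, |-27.3|) = 27.3 m
B: max(|25.0|, |-23.2|) = 25.0 m
C: max(|1.1|, |-22.0|) = 22.0 m
D: max(|28.4|, |-23.1|) = 28.4 m
E: max(|19.5|, |-22.5|) = 22.5 m
F: max(|18.3|, |-1.7|) = 18.3 m
G: max(|33.3|, |10.3|) = 33.3 m
H: max(|-8.2|, |0.8|) = 8.2 m
I: max(|16.4|, |-15.1|) = 16.4 m
J: max(|6.2|, |-20.1|) = 20.1 m
K: max(|-18.2|, |10.3|) = 18.2 m
L: max(|9.6|, |2.7|) = 9.6 m
Sorted: H (8.2 m) < L (9.6 m) < I (16.4 m) < K (18.2 m) < F (18.3 m) < …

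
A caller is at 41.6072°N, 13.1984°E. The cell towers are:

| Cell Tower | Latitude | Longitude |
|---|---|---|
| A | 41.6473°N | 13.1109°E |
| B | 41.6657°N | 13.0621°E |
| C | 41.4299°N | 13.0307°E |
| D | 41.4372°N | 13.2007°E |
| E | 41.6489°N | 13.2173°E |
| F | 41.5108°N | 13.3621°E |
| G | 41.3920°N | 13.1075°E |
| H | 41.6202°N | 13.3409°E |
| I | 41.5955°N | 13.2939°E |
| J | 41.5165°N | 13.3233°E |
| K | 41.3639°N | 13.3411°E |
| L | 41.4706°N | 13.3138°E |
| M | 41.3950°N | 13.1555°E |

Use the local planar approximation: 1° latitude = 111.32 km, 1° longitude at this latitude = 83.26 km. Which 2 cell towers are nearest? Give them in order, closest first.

Distances from 41.6072°N, 13.1984°E:
A: 8.5441 km
B: 13.0841 km
C: 24.1766 km
D: 18.9254 km
E: 4.9015 km
F: 17.3473 km
G: 25.1232 km
H: 11.9525 km
I: 8.0573 km
J: 14.4944 km
K: 29.5756 km
L: 17.9875 km
M: 23.8906 km
Sorted: E (4.9015 km) < I (8.0573 km) < A (8.5441 km) < H (11.9525 km) < …

E, I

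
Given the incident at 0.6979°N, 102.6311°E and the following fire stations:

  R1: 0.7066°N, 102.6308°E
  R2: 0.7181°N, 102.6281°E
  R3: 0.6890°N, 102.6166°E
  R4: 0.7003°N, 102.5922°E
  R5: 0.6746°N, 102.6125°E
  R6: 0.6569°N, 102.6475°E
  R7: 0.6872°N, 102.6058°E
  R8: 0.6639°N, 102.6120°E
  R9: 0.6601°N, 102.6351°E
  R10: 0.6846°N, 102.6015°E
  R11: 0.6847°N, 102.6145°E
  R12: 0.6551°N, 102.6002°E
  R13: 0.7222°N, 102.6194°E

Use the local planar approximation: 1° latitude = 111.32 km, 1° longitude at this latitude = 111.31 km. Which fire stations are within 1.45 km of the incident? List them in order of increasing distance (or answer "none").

R1

Distances from 0.6979°N, 102.6311°E:
R1: √((0.0087·111.32)² + (-0.0003·111.31)²) = √(0.937961 + 0.001115) = 0.9691 km
R2: √((0.0202·111.32)² + (-0.0030·111.31)²) = √(5.056490 + 0.111509) = 2.2733 km
R3: √((-0.0089·111.32)² + (-0.0145·111.31)²) = √(0.981582 + 2.604980) = 1.8938 km
R4: √((0.0024·111.32)² + (-0.0389·111.31)²) = √(0.071379 + 18.748545) = 4.3382 km
R5: √((-0.0233·111.32)² + (-0.0186·111.31)²) = √(6.727570 + 4.286415) = 3.3187 km
R6: √((-0.0410·111.32)² + (0.0164·111.31)²) = √(20.831191 + 3.332392) = 4.9156 km
R7: √((-0.0107·111.32)² + (-0.0253·111.31)²) = √(1.418776 + 7.930661) = 3.0577 km
R8: √((-0.0340·111.32)² + (-0.0191·111.31)²) = √(14.325317 + 4.519965) = 4.3411 km
R9: √((-0.0378·111.32)² + (0.0040·111.31)²) = √(17.706389 + 0.198239) = 4.2314 km
R10: √((-0.0133·111.32)² + (-0.0296·111.31)²) = √(2.192046 + 10.855549) = 3.6121 km
R11: √((-0.0132·111.32)² + (-0.0166·111.31)²) = √(2.159207 + 3.414165) = 2.3608 km
R12: √((-0.0428·111.32)² + (-0.0309·111.31)²) = √(22.700422 + 11.830016) = 5.8763 km
R13: √((0.0243·111.32)² + (-0.0117·111.31)²) = √(7.317436 + 1.696056) = 3.0022 km
Threshold 1.45 km: R1 (0.9691 km) is within range.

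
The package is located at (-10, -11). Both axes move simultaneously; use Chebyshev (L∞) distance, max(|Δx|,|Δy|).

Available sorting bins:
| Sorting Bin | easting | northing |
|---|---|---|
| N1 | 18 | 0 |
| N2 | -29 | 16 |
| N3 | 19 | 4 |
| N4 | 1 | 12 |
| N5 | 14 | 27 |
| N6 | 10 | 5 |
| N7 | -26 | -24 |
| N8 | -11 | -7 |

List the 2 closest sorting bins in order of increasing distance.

N8, N7

Distances from (-10, -11):
N1: max(|28|, |11|) = 28
N2: max(|-19|, |27|) = 27
N3: max(|29|, |15|) = 29
N4: max(|11|, |23|) = 23
N5: max(|24|, |38|) = 38
N6: max(|20|, |16|) = 20
N7: max(|-16|, |-13|) = 16
N8: max(|-1|, |4|) = 4
Sorted: N8 (4) < N7 (16) < N6 (20) < N4 (23) < …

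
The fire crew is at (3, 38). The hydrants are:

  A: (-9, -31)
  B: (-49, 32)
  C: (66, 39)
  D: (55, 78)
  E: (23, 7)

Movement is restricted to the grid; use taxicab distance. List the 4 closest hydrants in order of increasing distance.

E, B, C, A

Distances from (3, 38):
A: |-12| + |-69| = 12 + 69 = 81
B: |-52| + |-6| = 52 + 6 = 58
C: |63| + |1| = 63 + 1 = 64
D: |52| + |40| = 52 + 40 = 92
E: |20| + |-31| = 20 + 31 = 51
Sorted: E (51) < B (58) < C (64) < A (81) < D (92)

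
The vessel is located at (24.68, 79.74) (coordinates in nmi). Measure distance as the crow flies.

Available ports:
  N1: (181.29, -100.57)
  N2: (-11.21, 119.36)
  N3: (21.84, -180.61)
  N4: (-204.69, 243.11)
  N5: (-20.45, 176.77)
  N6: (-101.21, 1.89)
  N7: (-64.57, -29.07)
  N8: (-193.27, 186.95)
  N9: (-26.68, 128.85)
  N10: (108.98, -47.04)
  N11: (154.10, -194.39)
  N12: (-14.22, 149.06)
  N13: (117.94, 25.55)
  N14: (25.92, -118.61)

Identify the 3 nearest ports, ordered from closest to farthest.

Distances from (24.68, 79.74):
N1: 238.83 nmi
N2: 53.46 nmi
N3: 260.37 nmi
N4: 281.60 nmi
N5: 107.01 nmi
N6: 148.02 nmi
N7: 140.73 nmi
N8: 242.89 nmi
N9: 71.06 nmi
N10: 152.25 nmi
N11: 303.14 nmi
N12: 79.49 nmi
N13: 107.86 nmi
N14: 198.35 nmi
Sorted: N2 (53.46 nmi) < N9 (71.06 nmi) < N12 (79.49 nmi) < N5 (107.01 nmi) < N13 (107.86 nmi) < …

N2, N9, N12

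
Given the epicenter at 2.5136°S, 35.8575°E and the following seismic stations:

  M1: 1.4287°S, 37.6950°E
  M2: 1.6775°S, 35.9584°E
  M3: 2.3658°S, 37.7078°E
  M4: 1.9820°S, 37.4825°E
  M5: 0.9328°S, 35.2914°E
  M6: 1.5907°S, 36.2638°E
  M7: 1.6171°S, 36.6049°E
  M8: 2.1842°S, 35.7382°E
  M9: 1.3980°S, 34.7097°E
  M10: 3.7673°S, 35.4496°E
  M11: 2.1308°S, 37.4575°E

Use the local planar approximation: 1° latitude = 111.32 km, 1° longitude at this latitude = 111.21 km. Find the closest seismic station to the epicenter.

Distances from 2.5136°S, 35.8575°E:
M1: √((1.0849·111.32)² + (1.8375·111.21)²) = √(14585.650866 + 41758.258365) = 237.3687 km
M2: √((0.8361·111.32)² + (0.1009·111.21)²) = √(8662.890845 + 125.912838) = 93.7486 km
M3: √((0.1478·111.32)² + (1.8503·111.21)²) = √(270.704368 + 42342.059602) = 206.4286 km
M4: √((0.5316·111.32)² + (1.6250·111.21)²) = √(3502.001598 + 32658.363014) = 190.1588 km
M5: √((1.5808·111.32)² + (-0.5661·111.21)²) = √(30967.079554 + 3963.455544) = 186.8971 km
M6: √((0.9229·111.32)² + (0.4063·111.21)²) = √(10554.938017 + 2041.650156) = 112.2345 km
M7: √((0.8965·111.32)² + (0.7474·111.21)²) = √(9959.716651 + 6908.660772) = 129.8783 km
M8: √((0.3294·111.32)² + (-0.1193·111.21)²) = √(1344.601480 + 176.022656) = 38.9952 km
M9: √((1.1156·111.32)² + (-1.1478·111.21)²) = √(15422.806383 + 16293.715251) = 178.0913 km
M10: √((-1.2537·111.32)² + (-0.4079·111.21)²) = √(19477.519466 + 2057.761759) = 146.7490 km
M11: √((0.3828·111.32)² + (1.6000·111.21)²) = √(1815.892996 + 31661.220096) = 182.9675 km
Minimum: M8 at 38.9952 km.

M8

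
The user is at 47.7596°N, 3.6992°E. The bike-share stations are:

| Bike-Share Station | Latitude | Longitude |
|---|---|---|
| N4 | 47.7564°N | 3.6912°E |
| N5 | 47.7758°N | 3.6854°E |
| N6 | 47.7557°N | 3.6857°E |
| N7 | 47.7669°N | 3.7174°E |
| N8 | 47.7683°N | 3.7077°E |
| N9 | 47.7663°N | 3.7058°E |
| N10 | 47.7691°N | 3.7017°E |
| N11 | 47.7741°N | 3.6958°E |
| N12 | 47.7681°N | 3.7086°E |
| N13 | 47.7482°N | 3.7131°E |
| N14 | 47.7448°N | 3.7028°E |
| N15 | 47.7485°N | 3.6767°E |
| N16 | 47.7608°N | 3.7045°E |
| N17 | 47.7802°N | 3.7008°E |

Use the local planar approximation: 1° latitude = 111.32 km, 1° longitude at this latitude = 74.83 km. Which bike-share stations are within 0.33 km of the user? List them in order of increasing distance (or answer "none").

none

Distances from 47.7596°N, 3.6992°E:
N4: √((-0.0032·111.32)² + (-0.0080·74.83)²) = √(0.126896 + 0.358370) = 0.6966 km
N5: √((0.0162·111.32)² + (-0.0138·74.83)²) = √(3.252194 + 1.066374) = 2.0781 km
N6: √((-0.0039·111.32)² + (-0.0135·74.83)²) = √(0.188484 + 1.020514) = 1.0995 km
N7: √((0.0073·111.32)² + (0.0182·74.83)²) = √(0.660377 + 1.854788) = 1.5859 km
N8: √((0.0087·111.32)² + (0.0085·74.83)²) = √(0.937961 + 0.404566) = 1.1587 km
N9: √((0.0067·111.32)² + (0.0066·74.83)²) = √(0.556283 + 0.243915) = 0.8945 km
N10: √((0.0095·111.32)² + (0.0025·74.83)²) = √(1.118391 + 0.034997) = 1.0740 km
N11: √((0.0145·111.32)² + (-0.0034·74.83)²) = √(2.605448 + 0.064731) = 1.6341 km
N12: √((0.0085·111.32)² + (0.0094·74.83)²) = √(0.895332 + 0.494774) = 1.1790 km
N13: √((-0.0114·111.32)² + (0.0139·74.83)²) = √(1.610483 + 1.081885) = 1.6408 km
N14: √((-0.0148·111.32)² + (0.0036·74.83)²) = √(2.714375 + 0.072570) = 1.6694 km
N15: √((-0.0111·111.32)² + (-0.0225·74.83)²) = √(1.526836 + 2.834762) = 2.0884 km
N16: √((0.0012·111.32)² + (0.0053·74.83)²) = √(0.017845 + 0.157291) = 0.4185 km
N17: √((0.0206·111.32)² + (0.0016·74.83)²) = √(5.258730 + 0.014335) = 2.2963 km
Threshold 0.33 km: none within range.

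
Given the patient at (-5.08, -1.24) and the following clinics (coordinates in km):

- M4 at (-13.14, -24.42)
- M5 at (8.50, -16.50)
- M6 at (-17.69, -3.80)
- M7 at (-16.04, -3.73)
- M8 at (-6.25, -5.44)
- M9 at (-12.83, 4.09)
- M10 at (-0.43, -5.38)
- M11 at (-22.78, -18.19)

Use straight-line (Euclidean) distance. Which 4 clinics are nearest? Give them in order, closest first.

Distances from (-5.08, -1.24):
M4: 24.54 km
M5: 20.43 km
M6: 12.87 km
M7: 11.24 km
M8: 4.36 km
M9: 9.41 km
M10: 6.23 km
M11: 24.51 km
Sorted: M8 (4.36 km) < M10 (6.23 km) < M9 (9.41 km) < M7 (11.24 km) < M6 (12.87 km) < M5 (20.43 km) < …

M8, M10, M9, M7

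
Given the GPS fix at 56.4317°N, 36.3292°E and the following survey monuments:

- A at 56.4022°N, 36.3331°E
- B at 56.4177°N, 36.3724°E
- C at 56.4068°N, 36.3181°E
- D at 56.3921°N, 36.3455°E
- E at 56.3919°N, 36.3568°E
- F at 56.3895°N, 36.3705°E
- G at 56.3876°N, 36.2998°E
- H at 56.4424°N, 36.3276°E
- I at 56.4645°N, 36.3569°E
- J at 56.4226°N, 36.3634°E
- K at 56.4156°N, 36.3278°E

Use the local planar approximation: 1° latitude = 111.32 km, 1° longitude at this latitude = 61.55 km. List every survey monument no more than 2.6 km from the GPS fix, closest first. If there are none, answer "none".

H, K, J

Distances from 56.4317°N, 36.3292°E:
A: 3.2927 km
B: 3.0820 km
C: 2.8548 km
D: 4.5210 km
E: 4.7451 km
F: 5.3414 km
G: 5.2321 km
H: 1.1952 km
I: 4.0297 km
J: 2.3361 km
K: 1.7943 km
Threshold 2.6 km: H (1.1952 km), K (1.7943 km), J (2.3361 km) are within range.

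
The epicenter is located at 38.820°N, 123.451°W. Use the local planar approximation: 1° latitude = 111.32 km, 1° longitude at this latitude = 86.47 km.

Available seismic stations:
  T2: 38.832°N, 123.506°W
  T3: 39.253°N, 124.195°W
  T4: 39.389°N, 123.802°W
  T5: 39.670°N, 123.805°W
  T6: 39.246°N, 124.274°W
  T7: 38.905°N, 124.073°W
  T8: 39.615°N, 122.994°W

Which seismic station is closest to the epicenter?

Distances from 38.820°N, 123.451°W:
T2: √((0.012·111.32)² + (-0.055·86.47)²) = √(1.78447 + 22.61811) = 4.940 km
T3: √((0.433·111.32)² + (-0.744·86.47)²) = √(2323.39039 + 4138.82238) = 80.388 km
T4: √((0.569·111.32)² + (-0.351·86.47)²) = √(4012.09242 + 921.18138) = 70.237 km
T5: √((0.850·111.32)² + (-0.354·86.47)²) = √(8953.32288 + 936.99536) = 99.450 km
T6: √((0.426·111.32)² + (-0.823·86.47)²) = √(2248.87643 + 5064.43018) = 85.518 km
T7: √((0.085·111.32)² + (-0.622·86.47)²) = √(89.53323 + 2892.75523) = 54.610 km
T8: √((0.795·111.32)² + (0.457·86.47)²) = √(7832.14380 + 1561.57669) = 96.921 km
Minimum: T2 at 4.940 km.

T2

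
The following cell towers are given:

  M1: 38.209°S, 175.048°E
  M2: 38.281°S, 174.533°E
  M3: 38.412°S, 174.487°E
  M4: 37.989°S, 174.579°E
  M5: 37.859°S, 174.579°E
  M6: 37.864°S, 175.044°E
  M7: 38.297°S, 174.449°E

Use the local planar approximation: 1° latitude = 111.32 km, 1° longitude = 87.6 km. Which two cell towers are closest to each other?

M2 and M7

Pairwise distances:
M1–M2: √((-0.072·111.32)² + (-0.515·87.6)²) = √(64.24087 + 2035.27300) = 45.820 km
M1–M3: √((-0.203·111.32)² + (-0.561·87.6)²) = √(510.66780 + 2415.09342) = 54.090 km
M1–M4: √((0.220·111.32)² + (-0.469·87.6)²) = √(599.77969 + 1687.92792) = 47.830 km
M1–M5: √((0.350·111.32)² + (-0.469·87.6)²) = √(1518.03744 + 1687.92792) = 56.621 km
M1–M6: √((0.345·111.32)² + (-0.004·87.6)²) = √(1474.97475 + 0.12278) = 38.407 km
M1–M7: √((-0.088·111.32)² + (-0.599·87.6)²) = √(95.96475 + 2753.35276) = 53.379 km
M2–M3: √((-0.131·111.32)² + (-0.046·87.6)²) = √(212.66156 + 16.23768) = 15.129 km
M2–M4: √((0.292·111.32)² + (0.046·87.6)²) = √(1056.60363 + 16.23768) = 32.754 km
M2–M5: √((0.422·111.32)² + (0.046·87.6)²) = √(2206.84229 + 16.23768) = 47.150 km
M2–M6: √((0.417·111.32)² + (0.511·87.6)²) = √(2154.85725 + 2003.77988) = 64.487 km
M2–M7: √((-0.016·111.32)² + (-0.084·87.6)²) = √(3.17239 + 54.14605) = 7.571 km
M3–M4: √((0.423·111.32)² + (0.092·87.6)²) = √(2217.31365 + 64.95070) = 47.773 km
M3–M5: √((0.553·111.32)² + (0.092·87.6)²) = √(3789.62868 + 64.95070) = 62.085 km
M3–M6: √((0.548·111.32)² + (0.557·87.6)²) = √(3721.40993 + 2380.77637) = 78.116 km
M3–M7: √((0.115·111.32)² + (-0.038·87.6)²) = √(163.88608 + 11.08091) = 13.228 km
M4–M5: √((0.130·111.32)² + (0.000·87.6)²) = √(209.42721 + 0.00000) = 14.472 km
M4–M6: √((0.125·111.32)² + (0.465·87.6)²) = √(193.62722 + 1659.25876) = 43.045 km
M4–M7: √((-0.308·111.32)² + (-0.130·87.6)²) = √(1175.56820 + 129.68654) = 36.128 km
M5–M6: √((-0.005·111.32)² + (0.465·87.6)²) = √(0.30980 + 1659.25876) = 40.738 km
M5–M7: √((-0.438·111.32)² + (-0.130·87.6)²) = √(2377.35817 + 129.68654) = 50.070 km
M6–M7: √((-0.433·111.32)² + (-0.595·87.6)²) = √(2323.39039 + 2716.70288) = 70.994 km
Closest pair: M2–M7 at 7.571 km.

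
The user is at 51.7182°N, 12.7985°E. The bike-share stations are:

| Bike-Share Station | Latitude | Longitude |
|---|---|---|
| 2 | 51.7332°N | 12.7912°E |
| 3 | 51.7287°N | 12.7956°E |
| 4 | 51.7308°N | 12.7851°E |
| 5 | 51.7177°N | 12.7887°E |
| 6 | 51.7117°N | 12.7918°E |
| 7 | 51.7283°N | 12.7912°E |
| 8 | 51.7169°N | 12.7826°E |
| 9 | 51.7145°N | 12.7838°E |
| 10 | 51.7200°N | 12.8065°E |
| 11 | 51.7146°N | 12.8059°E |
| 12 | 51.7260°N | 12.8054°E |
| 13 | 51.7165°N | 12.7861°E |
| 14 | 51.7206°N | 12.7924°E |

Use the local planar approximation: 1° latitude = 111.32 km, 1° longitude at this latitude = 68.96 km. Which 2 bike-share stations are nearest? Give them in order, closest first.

Distances from 51.7182°N, 12.7985°E:
2: √((0.0150·111.32)² + (-0.0073·68.96)²) = √(2.788232 + 0.253420) = 1.7440 km
3: √((0.0105·111.32)² + (-0.0029·68.96)²) = √(1.366234 + 0.039994) = 1.1858 km
4: √((0.0126·111.32)² + (-0.0134·68.96)²) = √(1.967377 + 0.853894) = 1.6797 km
5: √((-0.0005·111.32)² + (-0.0098·68.96)²) = √(0.003098 + 0.456716) = 0.6781 km
6: √((-0.0065·111.32)² + (-0.0067·68.96)²) = √(0.523568 + 0.213474) = 0.8585 km
7: √((0.0101·111.32)² + (-0.0073·68.96)²) = √(1.264122 + 0.253420) = 1.2319 km
8: √((-0.0013·111.32)² + (-0.0159·68.96)²) = √(0.020943 + 1.202233) = 1.1060 km
9: √((-0.0037·111.32)² + (-0.0147·68.96)²) = √(0.169648 + 1.027612) = 1.0942 km
10: √((0.0018·111.32)² + (0.0080·68.96)²) = √(0.040151 + 0.304351) = 0.5869 km
11: √((-0.0036·111.32)² + (0.0074·68.96)²) = √(0.160602 + 0.260410) = 0.6489 km
12: √((0.0078·111.32)² + (0.0069·68.96)²) = √(0.753938 + 0.226408) = 0.9901 km
13: √((-0.0017·111.32)² + (-0.0124·68.96)²) = √(0.035813 + 0.731203) = 0.8758 km
14: √((0.0024·111.32)² + (-0.0061·68.96)²) = √(0.071379 + 0.176951) = 0.4983 km
Sorted: 14 (0.4983 km) < 10 (0.5869 km) < 11 (0.6489 km) < 5 (0.6781 km) < …

14, 10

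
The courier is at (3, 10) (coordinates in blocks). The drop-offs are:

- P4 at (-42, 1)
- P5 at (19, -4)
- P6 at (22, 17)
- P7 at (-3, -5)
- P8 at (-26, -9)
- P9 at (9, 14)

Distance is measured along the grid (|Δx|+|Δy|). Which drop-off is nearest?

Distances from (3, 10):
P4: |-45| + |-9| = 45 + 9 = 54 blocks
P5: |16| + |-14| = 16 + 14 = 30 blocks
P6: |19| + |7| = 19 + 7 = 26 blocks
P7: |-6| + |-15| = 6 + 15 = 21 blocks
P8: |-29| + |-19| = 29 + 19 = 48 blocks
P9: |6| + |4| = 6 + 4 = 10 blocks
Minimum: P9 at 10 blocks.

P9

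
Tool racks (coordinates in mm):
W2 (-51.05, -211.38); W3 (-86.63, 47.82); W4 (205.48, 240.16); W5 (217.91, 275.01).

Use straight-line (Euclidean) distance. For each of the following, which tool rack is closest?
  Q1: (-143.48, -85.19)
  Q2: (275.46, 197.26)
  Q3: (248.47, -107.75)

Q1→W3; Q2→W4; Q3→W2

Q1 at (-143.48, -85.19):
  W2: 156.42 mm
  W3: 144.65 mm
  W4: 477.10 mm
  W5: 510.24 mm
  → nearest: W3 (144.65 mm)
Q2 at (275.46, 197.26):
  W2: 523.06 mm
  W3: 391.72 mm
  W4: 82.08 mm
  W5: 96.73 mm
  → nearest: W4 (82.08 mm)
Q3 at (248.47, -107.75):
  W2: 316.94 mm
  W3: 369.45 mm
  W4: 350.56 mm
  W5: 383.98 mm
  → nearest: W2 (316.94 mm)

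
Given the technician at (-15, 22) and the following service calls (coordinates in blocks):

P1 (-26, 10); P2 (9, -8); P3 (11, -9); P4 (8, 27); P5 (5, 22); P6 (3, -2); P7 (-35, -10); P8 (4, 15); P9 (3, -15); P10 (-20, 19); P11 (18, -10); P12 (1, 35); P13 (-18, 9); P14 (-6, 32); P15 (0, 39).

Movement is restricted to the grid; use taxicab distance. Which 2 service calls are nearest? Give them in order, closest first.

Distances from (-15, 22):
P1: 23 blocks
P2: 54 blocks
P3: 57 blocks
P4: 28 blocks
P5: 20 blocks
P6: 42 blocks
P7: 52 blocks
P8: 26 blocks
P9: 55 blocks
P10: 8 blocks
P11: 65 blocks
P12: 29 blocks
P13: 16 blocks
P14: 19 blocks
P15: 32 blocks
Sorted: P10 (8 blocks) < P13 (16 blocks) < P14 (19 blocks) < P5 (20 blocks) < …

P10, P13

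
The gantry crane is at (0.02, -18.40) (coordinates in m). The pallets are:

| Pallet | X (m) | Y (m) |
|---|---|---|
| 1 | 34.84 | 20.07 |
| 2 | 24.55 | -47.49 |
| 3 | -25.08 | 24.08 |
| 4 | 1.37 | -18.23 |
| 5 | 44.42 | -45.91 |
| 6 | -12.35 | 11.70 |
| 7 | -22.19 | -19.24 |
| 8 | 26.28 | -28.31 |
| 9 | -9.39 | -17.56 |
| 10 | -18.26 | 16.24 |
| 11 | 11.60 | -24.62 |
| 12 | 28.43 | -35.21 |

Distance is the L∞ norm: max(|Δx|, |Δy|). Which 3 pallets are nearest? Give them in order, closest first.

Distances from (0.02, -18.40):
1: max(|34.82|, |38.47|) = 38.47 m
2: max(|24.53|, |-29.09|) = 29.09 m
3: max(|-25.10|, |42.48|) = 42.48 m
4: max(|1.35|, |0.17|) = 1.35 m
5: max(|44.40|, |-27.51|) = 44.40 m
6: max(|-12.37|, |30.10|) = 30.10 m
7: max(|-22.21|, |-0.84|) = 22.21 m
8: max(|26.26|, |-9.91|) = 26.26 m
9: max(|-9.41|, |0.84|) = 9.41 m
10: max(|-18.28|, |34.64|) = 34.64 m
11: max(|11.58|, |-6.22|) = 11.58 m
12: max(|28.41|, |-16.81|) = 28.41 m
Sorted: 4 (1.35 m) < 9 (9.41 m) < 11 (11.58 m) < 7 (22.21 m) < 8 (26.26 m) < …

4, 9, 11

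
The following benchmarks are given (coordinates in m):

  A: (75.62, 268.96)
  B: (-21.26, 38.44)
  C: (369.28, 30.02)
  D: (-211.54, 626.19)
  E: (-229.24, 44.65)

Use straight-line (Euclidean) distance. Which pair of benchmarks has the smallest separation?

B and E

Pairwise distances:
B–E: √((-207.98)² + (6.21)²) = √(43255.6804 + 38.5641) = 208.07 m
A–B: √((-96.88)² + (-230.52)²) = √(9385.7344 + 53139.4704) = 250.05 m
A–E: √((-304.86)² + (-224.31)²) = √(92939.6196 + 50314.9761) = 378.49 m
A–C: √((293.66)² + (-238.94)²) = √(86236.1956 + 57092.3236) = 378.59 m
B–C: √((390.54)² + (-8.42)²) = √(152521.4916 + 70.8964) = 390.63 m
A–D: √((-287.16)² + (357.23)²) = √(82460.8656 + 127613.2729) = 458.34 m
D–E: √((-17.70)² + (-581.54)²) = √(313.2900 + 338188.7716) = 581.81 m
C–E: √((-598.52)² + (14.63)²) = √(358226.1904 + 214.0369) = 598.70 m
B–D: √((-190.28)² + (587.75)²) = √(36206.4784 + 345450.0625) = 617.78 m
C–D: √((-580.82)² + (596.17)²) = √(337351.8724 + 355418.6689) = 832.33 m
Closest pair: B–E at 208.07 m.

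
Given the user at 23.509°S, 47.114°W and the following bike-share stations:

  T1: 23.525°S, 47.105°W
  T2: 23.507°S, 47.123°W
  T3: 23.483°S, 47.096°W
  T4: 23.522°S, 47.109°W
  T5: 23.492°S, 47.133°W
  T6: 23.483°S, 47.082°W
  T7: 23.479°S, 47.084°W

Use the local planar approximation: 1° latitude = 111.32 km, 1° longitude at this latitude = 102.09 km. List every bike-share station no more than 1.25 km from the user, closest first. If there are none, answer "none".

Distances from 23.509°S, 47.114°W:
T1: √((-0.016·111.32)² + (0.009·102.09)²) = √(3.17239 + 0.84421) = 2.004 km
T2: √((0.002·111.32)² + (-0.009·102.09)²) = √(0.04957 + 0.84421) = 0.945 km
T3: √((0.026·111.32)² + (0.018·102.09)²) = √(8.37709 + 3.37685) = 3.428 km
T4: √((-0.013·111.32)² + (0.005·102.09)²) = √(2.09427 + 0.26056) = 1.535 km
T5: √((0.017·111.32)² + (-0.019·102.09)²) = √(3.58133 + 3.76247) = 2.710 km
T6: √((0.026·111.32)² + (0.032·102.09)²) = √(8.37709 + 10.67250) = 4.365 km
T7: √((0.030·111.32)² + (0.030·102.09)²) = √(11.15293 + 9.38013) = 4.531 km
Threshold 1.25 km: T2 (0.945 km) is within range.

T2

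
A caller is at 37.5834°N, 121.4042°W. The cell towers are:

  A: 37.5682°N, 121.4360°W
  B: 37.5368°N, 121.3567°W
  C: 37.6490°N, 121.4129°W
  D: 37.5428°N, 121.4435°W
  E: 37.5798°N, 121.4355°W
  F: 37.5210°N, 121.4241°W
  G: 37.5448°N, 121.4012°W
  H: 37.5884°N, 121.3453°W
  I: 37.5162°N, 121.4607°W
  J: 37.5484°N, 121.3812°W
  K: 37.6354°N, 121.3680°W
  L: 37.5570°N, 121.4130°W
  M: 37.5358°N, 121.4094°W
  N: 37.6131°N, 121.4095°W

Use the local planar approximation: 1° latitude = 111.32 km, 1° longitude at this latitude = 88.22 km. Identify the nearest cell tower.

E

Distances from 37.5834°N, 121.4042°W:
A: √((-0.0152·111.32)² + (-0.0318·88.22)²) = √(2.863081 + 7.870247) = 3.2762 km
B: √((-0.0466·111.32)² + (0.0475·88.22)²) = √(26.910281 + 17.559871) = 6.6686 km
C: √((0.0656·111.32)² + (-0.0087·88.22)²) = √(53.327850 + 0.589078) = 7.3428 km
D: √((-0.0406·111.32)² + (-0.0393·88.22)²) = √(20.426712 + 12.020408) = 5.6962 km
E: √((-0.0036·111.32)² + (-0.0313·88.22)²) = √(0.160602 + 7.624700) = 2.7902 km
F: √((-0.0624·111.32)² + (-0.0199·88.22)²) = √(48.252028 + 3.082054) = 7.1648 km
G: √((-0.0386·111.32)² + (0.0030·88.22)²) = √(18.463796 + 0.070045) = 4.3051 km
H: √((0.0050·111.32)² + (0.0589·88.22)²) = √(0.309804 + 27.000058) = 5.2259 km
I: √((-0.0672·111.32)² + (-0.0565·88.22)²) = √(55.960932 + 24.844542) = 8.9892 km
J: √((-0.0350·111.32)² + (0.0230·88.22)²) = √(15.180374 + 4.117084) = 4.3929 km
K: √((0.0520·111.32)² + (0.0362·88.22)²) = √(33.508353 + 10.198851) = 6.6111 km
L: √((-0.0264·111.32)² + (-0.0088·88.22)²) = √(8.636828 + 0.602698) = 3.0397 km
M: √((-0.0476·111.32)² + (-0.0052·88.22)²) = √(28.077621 + 0.210446) = 5.3187 km
N: √((0.0297·111.32)² + (-0.0053·88.22)²) = √(10.930985 + 0.218618) = 3.3391 km
Minimum: E at 2.7902 km.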